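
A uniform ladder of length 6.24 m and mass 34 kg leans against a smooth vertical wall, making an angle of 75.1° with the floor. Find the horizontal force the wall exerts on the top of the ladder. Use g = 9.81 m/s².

N_wall ≈ 44.4 N

Sum moments about the foot of the ladder (the floor normal and friction both act there and drop out).
Ladder weight 34×9.81 = 333.5 N acts at 3.12 m along the ladder; its horizontal arm is 3.12·cos75.1° = 0.8023 m → τ = 267.6 N·m clockwise.
Wall normal N acts horizontally at the top; its moment arm is the height L sinθ = 6.24·sin75.1° = 6.03 m, counterclockwise.
For rotational equilibrium, N × 6.03 = 267.6, so N = 44.4 N.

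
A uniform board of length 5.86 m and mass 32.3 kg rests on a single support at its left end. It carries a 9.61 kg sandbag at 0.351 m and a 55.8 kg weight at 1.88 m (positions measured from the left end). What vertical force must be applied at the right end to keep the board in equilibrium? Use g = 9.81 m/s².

Sum moments about the left end (the unknown pivot reaction has zero arm there).
Beam weight: 32.3 × 9.81 = 316.9 N down at 2.93 m → arm 2.93 m, τ = 316.9 × 2.93 = 928.5 N·m clockwise.
Sandbag: 9.61 × 9.81 = 94.27 N down at 0.351 m → arm 0.351 m, τ = 94.27 × 0.351 = 33.09 N·m clockwise.
Weight: 55.8 × 9.81 = 547.4 N down at 1.88 m → arm 1.88 m, τ = 547.4 × 1.88 = 1029 N·m clockwise.
Net moment of the loads = 1991 N·m clockwise.
The upward force F acts at the right end, arm 5.86 m, giving F × 5.86 counterclockwise.
For rotational equilibrium, F × 5.86 = 1991, so F = 1991 / 5.86 = 340 N.

F ≈ 340 N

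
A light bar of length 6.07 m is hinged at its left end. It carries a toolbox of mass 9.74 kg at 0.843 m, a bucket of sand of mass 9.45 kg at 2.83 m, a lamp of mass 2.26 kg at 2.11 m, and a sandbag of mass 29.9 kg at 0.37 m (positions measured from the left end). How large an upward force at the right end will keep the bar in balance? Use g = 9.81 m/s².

F ≈ 82.1 N

About the left end:
Toolbox: 9.74 × 9.81 = 95.55 N down at 0.843 m → arm 0.843 m, τ = 95.55 × 0.843 = 80.55 N·m clockwise.
Bucket of sand: 9.45 × 9.81 = 92.7 N down at 2.83 m → arm 2.83 m, τ = 92.7 × 2.83 = 262.3 N·m clockwise.
Lamp: 2.26 × 9.81 = 22.17 N down at 2.11 m → arm 2.11 m, τ = 22.17 × 2.11 = 46.78 N·m clockwise.
Sandbag: 29.9 × 9.81 = 293.3 N down at 0.37 m → arm 0.37 m, τ = 293.3 × 0.37 = 108.5 N·m clockwise.
Net moment of the loads = 498.1 N·m clockwise.
The upward force F acts at the right end, arm 6.07 m, giving F × 6.07 counterclockwise.
Στ = 0 ⇒ F × 6.07 = 498.1 ⇒ F = 498.1 / 6.07 = 82.1 N.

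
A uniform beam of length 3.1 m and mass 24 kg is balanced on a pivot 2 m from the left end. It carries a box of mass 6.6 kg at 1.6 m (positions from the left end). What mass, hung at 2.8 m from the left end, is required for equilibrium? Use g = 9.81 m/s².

m ≈ 16.8 kg

Take moments about the pivot (at 2 m from the left end).
Beam weight: 24 × 9.81 = 235.4 N down at 1.55 m → arm 0.45 m, τ = 235.4 × 0.45 = 105.9 N·m counterclockwise.
Box: 6.6 × 9.81 = 64.75 N down at 1.6 m → arm 0.4 m, τ = 64.75 × 0.4 = 25.9 N·m counterclockwise.
Net moment of known loads = 131.8 N·m counterclockwise.
An unknown mass m at 2.8 m has arm 0.8 m; its moment is m·g·0.8 clockwise.
Στ = 0 ⇒ m × 9.81 × 0.8 = 131.8 ⇒ m = 131.8 / (9.81 × 0.8) = 16.8 kg.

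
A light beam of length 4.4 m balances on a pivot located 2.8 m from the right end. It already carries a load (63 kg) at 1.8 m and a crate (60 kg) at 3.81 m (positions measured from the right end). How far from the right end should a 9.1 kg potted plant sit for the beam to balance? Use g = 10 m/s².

x ≈ 3.06 m from the right end

Sum moments about the pivot (at 2.8 m from the right end) (the support reaction has zero arm there).
Load: 63 × 10 = 630 N down at 1.8 m → arm 1 m, τ = 630 × 1 = 630 N·m clockwise.
Crate: 60 × 10 = 600 N down at 3.81 m → arm 1.01 m, τ = 600 × 1.01 = 606 N·m counterclockwise.
Net moment of existing loads = 24 N·m clockwise.
The potted plant weighs 9.1 × 10 = 91 N and must supply an equal counterclockwise moment, so its lever arm about the pivot is 24 / 91 = 0.264 m.
That puts it at 2.8 + 0.264 = 3.06 m from the right end.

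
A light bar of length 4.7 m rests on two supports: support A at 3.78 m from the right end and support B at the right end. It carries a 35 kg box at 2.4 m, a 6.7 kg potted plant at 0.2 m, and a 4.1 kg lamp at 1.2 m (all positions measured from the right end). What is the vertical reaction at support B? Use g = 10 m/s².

R_B ≈ 219 N

Take moments about support A.
Box: 35 × 10 = 350 N down at 2.4 m → arm 1.38 m, τ = 350 × 1.38 = 483 N·m clockwise.
Potted plant: 6.7 × 10 = 67 N down at 0.2 m → arm 3.58 m, τ = 67 × 3.58 = 239.9 N·m clockwise.
Lamp: 4.1 × 10 = 41 N down at 1.2 m → arm 2.58 m, τ = 41 × 2.58 = 105.8 N·m clockwise.
Net load moment about support A = 828.7 N·m clockwise.
Reaction R at support B is upward at 0 m, arm 3.78 m → moment R × 3.78 counterclockwise.
Balancing moments: R × 3.78 = 828.7, giving R = 219 N.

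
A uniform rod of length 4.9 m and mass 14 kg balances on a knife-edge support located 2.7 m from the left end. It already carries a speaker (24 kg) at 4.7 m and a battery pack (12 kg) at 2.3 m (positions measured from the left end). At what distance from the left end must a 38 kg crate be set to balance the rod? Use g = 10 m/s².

Take moments about the knife-edge support (at 2.7 m from the left end).
Beam weight: 14 × 10 = 140 N down at 2.45 m → arm 0.25 m, τ = 140 × 0.25 = 35 N·m counterclockwise.
Speaker: 24 × 10 = 240 N down at 4.7 m → arm 2 m, τ = 240 × 2 = 480 N·m clockwise.
Battery pack: 12 × 10 = 120 N down at 2.3 m → arm 0.4 m, τ = 120 × 0.4 = 48 N·m counterclockwise.
Net moment of existing loads = 397 N·m clockwise.
The crate weighs 38 × 10 = 380 N and must supply an equal counterclockwise moment, so its lever arm about the knife-edge support is 397 / 380 = 1.04 m.
That puts it at 2.7 − 1.04 = 1.66 m from the left end.

x ≈ 1.66 m from the left end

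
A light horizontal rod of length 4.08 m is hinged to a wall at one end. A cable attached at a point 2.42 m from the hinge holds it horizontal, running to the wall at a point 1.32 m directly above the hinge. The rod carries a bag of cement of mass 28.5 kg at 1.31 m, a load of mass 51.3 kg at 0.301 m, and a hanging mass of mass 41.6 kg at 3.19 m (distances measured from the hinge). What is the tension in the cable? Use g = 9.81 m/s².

T ≈ 1570 N

Choose the hinge as the axis so the unknown hinge reaction has zero arm there.
Bag of cement: 28.5 × 9.81 = 279.6 N down at 1.31 m → arm 1.31 m, τ = 279.6 × 1.31 = 366.3 N·m clockwise.
Load: 51.3 × 9.81 = 503.3 N down at 0.301 m → arm 0.301 m, τ = 503.3 × 0.301 = 151.5 N·m clockwise.
Hanging mass: 41.6 × 9.81 = 408.1 N down at 3.19 m → arm 3.19 m, τ = 408.1 × 3.19 = 1302 N·m clockwise.
Total clockwise load moment = 1820 N·m.
The cable tension T acts at 2.42 m; only its component perpendicular to the rod, T sinθ, produces torque. sinθ = h/√(h²+d²) = 1.32/√(1.32²+2.42²) = 0.4789.
For rotational equilibrium, T × 2.42 × 0.4789 = 1820, so T = 1820 / 1.159 = 1570 N.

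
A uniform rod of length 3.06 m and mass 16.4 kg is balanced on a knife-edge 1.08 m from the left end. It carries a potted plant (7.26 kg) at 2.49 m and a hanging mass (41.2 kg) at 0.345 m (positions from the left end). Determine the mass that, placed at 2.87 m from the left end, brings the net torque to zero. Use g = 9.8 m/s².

m ≈ 7.08 kg

Sum moments about the knife-edge (at 1.08 m from the left end) (the support reaction has zero arm there).
Beam weight: 16.4 × 9.8 = 160.7 N down at 1.53 m → arm 0.45 m, τ = 160.7 × 0.45 = 72.31 N·m clockwise.
Potted plant: 7.26 × 9.8 = 71.15 N down at 2.49 m → arm 1.41 m, τ = 71.15 × 1.41 = 100.3 N·m clockwise.
Hanging mass: 41.2 × 9.8 = 403.8 N down at 0.345 m → arm 0.735 m, τ = 403.8 × 0.735 = 296.8 N·m counterclockwise.
Net moment of known loads = 124.2 N·m counterclockwise.
An unknown mass m at 2.87 m has arm 1.79 m; its moment is m·g·1.79 clockwise.
Balancing moments: m × 9.8 × 1.79 = 124.2, giving m = 124.2 / (9.8 × 1.79) = 7.08 kg.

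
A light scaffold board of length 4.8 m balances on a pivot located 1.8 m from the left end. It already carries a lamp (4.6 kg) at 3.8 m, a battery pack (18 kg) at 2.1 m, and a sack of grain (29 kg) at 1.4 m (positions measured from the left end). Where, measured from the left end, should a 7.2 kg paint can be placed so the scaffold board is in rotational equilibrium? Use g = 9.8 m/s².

Choose the pivot (at 1.8 m from the left end) as the axis so the support reaction has zero arm there.
Lamp: 4.6 × 9.8 = 45.08 N down at 3.8 m → arm 2 m, τ = 45.08 × 2 = 90.16 N·m clockwise.
Battery pack: 18 × 9.8 = 176.4 N down at 2.1 m → arm 0.3 m, τ = 176.4 × 0.3 = 52.92 N·m clockwise.
Sack of grain: 29 × 9.8 = 284.2 N down at 1.4 m → arm 0.4 m, τ = 284.2 × 0.4 = 113.7 N·m counterclockwise.
Net moment of existing loads = 29.38 N·m clockwise.
The paint can weighs 7.2 × 9.8 = 70.56 N and must supply an equal counterclockwise moment, so its lever arm about the pivot is 29.38 / 70.56 = 0.416 m.
That puts it at 1.8 − 0.416 = 1.38 m from the left end.

x ≈ 1.38 m from the left end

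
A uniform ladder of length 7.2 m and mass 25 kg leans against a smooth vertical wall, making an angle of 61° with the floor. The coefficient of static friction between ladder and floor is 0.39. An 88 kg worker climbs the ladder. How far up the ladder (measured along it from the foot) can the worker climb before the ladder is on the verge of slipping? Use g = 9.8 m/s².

Sum moments about the foot of the ladder (the floor normal and friction both act there and drop out).
Ladder weight 25×9.8 = 245 N acts at 3.6 m along the ladder; its horizontal arm is 3.6·cos61° = 1.745 m → τ = 427.5 N·m clockwise.
Worker weight 88×9.8 = 862.4 N at distance d → arm d·cos61° → τ = 862.4·d·0.4848 clockwise.
Wall normal N at the top has arm L sinθ = 6.297 m counterclockwise, so Στ = 0 gives N·6.297 = 427.5 + 418.1·d.
ΣFy = 0 ⇒ N_floor = 1107 N, so the maximum friction is μ_s·N_floor = 0.39×1107 = 431.7 N. ΣFx = 0 ⇒ N_wall = f, so at the slipping point N = 431.7 N.
Substituting: 431.7×6.297 = 427.5 + 418.1·d ⇒ d = (2718 − 427.5) / 418.1 = 5.48 m.

d ≈ 5.48 m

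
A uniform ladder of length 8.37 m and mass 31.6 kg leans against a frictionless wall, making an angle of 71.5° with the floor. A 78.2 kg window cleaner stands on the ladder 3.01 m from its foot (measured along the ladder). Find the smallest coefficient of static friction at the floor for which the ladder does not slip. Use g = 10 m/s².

About the foot of the ladder:
Ladder weight 31.6×10 = 316 N acts at 4.185 m along the ladder; its horizontal arm is 4.185·cos71.5° = 1.328 m → τ = 419.6 N·m clockwise.
Window cleaner: 78.2×10 = 782 N at 3.01 m → arm 0.9551 m → τ = 746.9 N·m clockwise.
Wall normal N acts horizontally at the top; its moment arm is the height L sinθ = 8.37·sin71.5° = 7.937 m, counterclockwise.
For rotational equilibrium, N × 7.937 = 1166, so N = 146.9 N.
ΣFx = 0 ⇒ f = N_wall = 146.9 N. ΣFy = 0 ⇒ N_floor = 1098 N.
μ_min = f / N_floor = 146.9 / 1098 = 0.134.

μ_min ≈ 0.134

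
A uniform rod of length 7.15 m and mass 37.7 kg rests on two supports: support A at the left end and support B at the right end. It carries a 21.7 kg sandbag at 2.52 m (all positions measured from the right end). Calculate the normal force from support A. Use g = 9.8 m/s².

Sum moments about support B (its reaction then has zero moment arm).
Beam weight: 37.7 × 9.8 = 369.5 N down at 3.575 m → arm 3.575 m, τ = 369.5 × 3.575 = 1321 N·m counterclockwise.
Sandbag: 21.7 × 9.8 = 212.7 N down at 2.52 m → arm 2.52 m, τ = 212.7 × 2.52 = 536 N·m counterclockwise.
Net load moment about support B = 1857 N·m counterclockwise.
Reaction R at support A is upward at 7.15 m, arm 7.15 m → moment R × 7.15 clockwise.
Balancing moments: R × 7.15 = 1857, giving R = 260 N.

R_A ≈ 260 N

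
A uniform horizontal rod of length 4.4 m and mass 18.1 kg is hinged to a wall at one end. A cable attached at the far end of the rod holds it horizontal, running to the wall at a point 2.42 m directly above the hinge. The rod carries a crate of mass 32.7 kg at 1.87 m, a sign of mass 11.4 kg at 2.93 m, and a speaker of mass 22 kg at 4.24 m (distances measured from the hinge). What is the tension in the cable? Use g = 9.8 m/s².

T ≈ 1050 N

Taking torques about the hinge:
Beam weight: 18.1 × 9.8 = 177.4 N down at 2.2 m → arm 2.2 m, τ = 177.4 × 2.2 = 390.3 N·m clockwise.
Crate: 32.7 × 9.8 = 320.5 N down at 1.87 m → arm 1.87 m, τ = 320.5 × 1.87 = 599.3 N·m clockwise.
Sign: 11.4 × 9.8 = 111.7 N down at 2.93 m → arm 2.93 m, τ = 111.7 × 2.93 = 327.3 N·m clockwise.
Speaker: 22 × 9.8 = 215.6 N down at 4.24 m → arm 4.24 m, τ = 215.6 × 4.24 = 914.1 N·m clockwise.
Total clockwise load moment = 2231 N·m.
The cable tension T acts at 4.4 m; only its component perpendicular to the rod, T sinθ, produces torque. sinθ = h/√(h²+d²) = 2.42/√(2.42²+4.4²) = 0.4819.
Στ = 0 ⇒ T × 4.4 × 0.4819 = 2231 ⇒ T = 2231 / 2.12 = 1050 N.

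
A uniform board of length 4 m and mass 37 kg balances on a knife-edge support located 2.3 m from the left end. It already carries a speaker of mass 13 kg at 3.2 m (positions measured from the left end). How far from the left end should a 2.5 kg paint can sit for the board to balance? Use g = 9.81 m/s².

Take moments about the knife-edge support (at 2.3 m from the left end).
Beam weight: 37 × 9.81 = 363 N down at 2 m → arm 0.3 m, τ = 363 × 0.3 = 108.9 N·m counterclockwise.
Speaker: 13 × 9.81 = 127.5 N down at 3.2 m → arm 0.9 m, τ = 127.5 × 0.9 = 114.8 N·m clockwise.
Net moment of existing loads = 5.9 N·m clockwise.
The paint can weighs 2.5 × 9.81 = 24.53 N and must supply an equal counterclockwise moment, so its lever arm about the knife-edge support is 5.9 / 24.53 = 0.241 m.
That puts it at 2.3 − 0.241 = 2.06 m from the left end.

x ≈ 2.06 m from the left end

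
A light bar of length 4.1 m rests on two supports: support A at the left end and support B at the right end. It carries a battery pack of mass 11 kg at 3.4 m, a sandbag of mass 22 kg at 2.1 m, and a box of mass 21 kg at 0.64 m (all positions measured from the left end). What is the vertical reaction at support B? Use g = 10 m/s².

Taking torques about support A:
Battery pack: 11 × 10 = 110 N down at 3.4 m → arm 3.4 m, τ = 110 × 3.4 = 374 N·m clockwise.
Sandbag: 22 × 10 = 220 N down at 2.1 m → arm 2.1 m, τ = 220 × 2.1 = 462 N·m clockwise.
Box: 21 × 10 = 210 N down at 0.64 m → arm 0.64 m, τ = 210 × 0.64 = 134.4 N·m clockwise.
Net load moment about support A = 970.4 N·m clockwise.
Reaction R at support B is upward at 4.1 m, arm 4.1 m → moment R × 4.1 counterclockwise.
Setting net torque to zero: R × 4.1 = 970.4 → R = 237 N.

R_B ≈ 237 N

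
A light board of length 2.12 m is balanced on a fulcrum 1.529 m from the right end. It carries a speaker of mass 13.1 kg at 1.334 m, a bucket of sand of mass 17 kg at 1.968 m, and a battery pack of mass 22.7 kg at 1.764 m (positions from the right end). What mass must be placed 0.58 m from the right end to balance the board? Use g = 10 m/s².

m ≈ 10.8 kg

Take moments about the fulcrum (at 1.529 m from the right end).
Speaker: 13.1 × 10 = 131 N down at 1.334 m → arm 0.195 m, τ = 131 × 0.195 = 25.55 N·m clockwise.
Bucket of sand: 17 × 10 = 170 N down at 1.968 m → arm 0.439 m, τ = 170 × 0.439 = 74.63 N·m counterclockwise.
Battery pack: 22.7 × 10 = 227 N down at 1.764 m → arm 0.235 m, τ = 227 × 0.235 = 53.34 N·m counterclockwise.
Net moment of known loads = 102.4 N·m counterclockwise.
An unknown mass m at 0.58 m has arm 0.949 m; its moment is m·g·0.949 clockwise.
Balancing moments: m × 10 × 0.949 = 102.4, giving m = 102.4 / (10 × 0.949) = 10.8 kg.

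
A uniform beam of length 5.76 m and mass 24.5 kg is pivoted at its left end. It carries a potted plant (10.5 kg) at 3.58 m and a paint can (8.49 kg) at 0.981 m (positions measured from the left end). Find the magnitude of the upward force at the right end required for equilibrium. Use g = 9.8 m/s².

About the left end:
Beam weight: 24.5 × 9.8 = 240.1 N down at 2.88 m → arm 2.88 m, τ = 240.1 × 2.88 = 691.5 N·m clockwise.
Potted plant: 10.5 × 9.8 = 102.9 N down at 3.58 m → arm 3.58 m, τ = 102.9 × 3.58 = 368.4 N·m clockwise.
Paint can: 8.49 × 9.8 = 83.2 N down at 0.981 m → arm 0.981 m, τ = 83.2 × 0.981 = 81.62 N·m clockwise.
Net moment of the loads = 1142 N·m clockwise.
The upward force F acts at the right end, arm 5.76 m, giving F × 5.76 counterclockwise.
Balancing moments: F × 5.76 = 1142, giving F = 1142 / 5.76 = 198 N.

F ≈ 198 N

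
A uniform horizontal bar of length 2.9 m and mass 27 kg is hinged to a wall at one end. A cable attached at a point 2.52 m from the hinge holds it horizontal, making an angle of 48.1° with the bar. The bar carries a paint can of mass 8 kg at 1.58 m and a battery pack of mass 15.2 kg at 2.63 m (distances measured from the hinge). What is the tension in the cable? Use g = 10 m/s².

Choose the hinge as the axis so the unknown hinge reaction has zero arm there.
Beam weight: 27 × 10 = 270 N down at 1.45 m → arm 1.45 m, τ = 270 × 1.45 = 391.5 N·m clockwise.
Paint can: 8 × 10 = 80 N down at 1.58 m → arm 1.58 m, τ = 80 × 1.58 = 126.4 N·m clockwise.
Battery pack: 15.2 × 10 = 152 N down at 2.63 m → arm 2.63 m, τ = 152 × 2.63 = 399.8 N·m clockwise.
Total clockwise load moment = 917.7 N·m.
The cable tension T acts at 2.52 m; only its component perpendicular to the bar, T sinθ, produces torque. sin 48.1° = 0.7443.
Setting net torque to zero: T × 2.52 × 0.7443 = 917.7 → T = 917.7 / 1.876 = 489 N.

T ≈ 489 N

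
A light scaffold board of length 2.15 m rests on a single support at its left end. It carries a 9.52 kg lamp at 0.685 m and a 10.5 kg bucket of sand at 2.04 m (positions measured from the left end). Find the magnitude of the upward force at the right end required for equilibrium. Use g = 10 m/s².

About the left end:
Lamp: 9.52 × 10 = 95.2 N down at 0.685 m → arm 0.685 m, τ = 95.2 × 0.685 = 65.21 N·m clockwise.
Bucket of sand: 10.5 × 10 = 105 N down at 2.04 m → arm 2.04 m, τ = 105 × 2.04 = 214.2 N·m clockwise.
Net moment of the loads = 279.4 N·m clockwise.
The upward force F acts at the right end, arm 2.15 m, giving F × 2.15 counterclockwise.
For rotational equilibrium, F × 2.15 = 279.4, so F = 279.4 / 2.15 = 130 N.

F ≈ 130 N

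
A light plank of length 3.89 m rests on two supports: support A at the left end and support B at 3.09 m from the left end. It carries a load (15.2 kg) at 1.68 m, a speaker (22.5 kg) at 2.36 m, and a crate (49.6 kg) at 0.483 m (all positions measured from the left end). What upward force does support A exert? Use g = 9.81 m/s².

Take moments about support B.
Load: 15.2 × 9.81 = 149.1 N down at 1.68 m → arm 1.41 m, τ = 149.1 × 1.41 = 210.2 N·m counterclockwise.
Speaker: 22.5 × 9.81 = 220.7 N down at 2.36 m → arm 0.73 m, τ = 220.7 × 0.73 = 161.1 N·m counterclockwise.
Crate: 49.6 × 9.81 = 486.6 N down at 0.483 m → arm 2.607 m, τ = 486.6 × 2.607 = 1269 N·m counterclockwise.
Net load moment about support B = 1640 N·m counterclockwise.
Reaction R at support A is upward at 0 m, arm 3.09 m → moment R × 3.09 clockwise.
Balancing moments: R × 3.09 = 1640, giving R = 531 N.

R_A ≈ 531 N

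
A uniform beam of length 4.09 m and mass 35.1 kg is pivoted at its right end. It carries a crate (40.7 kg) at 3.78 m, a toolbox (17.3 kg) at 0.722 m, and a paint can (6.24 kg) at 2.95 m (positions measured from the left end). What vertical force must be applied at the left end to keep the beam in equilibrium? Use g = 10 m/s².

F ≈ 366 N

Taking torques about the right end:
Beam weight: 35.1 × 10 = 351 N down at 2.045 m → arm 2.045 m, τ = 351 × 2.045 = 717.8 N·m counterclockwise.
Crate: 40.7 × 10 = 407 N down at 3.78 m → arm 0.31 m, τ = 407 × 0.31 = 126.2 N·m counterclockwise.
Toolbox: 17.3 × 10 = 173 N down at 0.722 m → arm 3.368 m, τ = 173 × 3.368 = 582.7 N·m counterclockwise.
Paint can: 6.24 × 10 = 62.4 N down at 2.95 m → arm 1.14 m, τ = 62.4 × 1.14 = 71.14 N·m counterclockwise.
Net moment of the loads = 1498 N·m counterclockwise.
The upward force F acts at the left end, arm 4.09 m, giving F × 4.09 clockwise.
Στ = 0 ⇒ F × 4.09 = 1498 ⇒ F = 1498 / 4.09 = 366 N.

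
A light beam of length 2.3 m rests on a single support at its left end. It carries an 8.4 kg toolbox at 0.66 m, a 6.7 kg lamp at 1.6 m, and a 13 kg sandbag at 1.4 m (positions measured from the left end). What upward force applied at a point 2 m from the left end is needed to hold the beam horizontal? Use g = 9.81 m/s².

F ≈ 169 N

Choose the left end as the axis so the unknown pivot reaction has zero arm there.
Toolbox: 8.4 × 9.81 = 82.4 N down at 0.66 m → arm 0.66 m, τ = 82.4 × 0.66 = 54.38 N·m clockwise.
Lamp: 6.7 × 9.81 = 65.73 N down at 1.6 m → arm 1.6 m, τ = 65.73 × 1.6 = 105.2 N·m clockwise.
Sandbag: 13 × 9.81 = 127.5 N down at 1.4 m → arm 1.4 m, τ = 127.5 × 1.4 = 178.5 N·m clockwise.
Net moment of the loads = 338.1 N·m clockwise.
The upward force F acts at a point 2 m from the left end, arm 2 m, giving F × 2 counterclockwise.
Balancing moments: F × 2 = 338.1, giving F = 338.1 / 2 = 169 N.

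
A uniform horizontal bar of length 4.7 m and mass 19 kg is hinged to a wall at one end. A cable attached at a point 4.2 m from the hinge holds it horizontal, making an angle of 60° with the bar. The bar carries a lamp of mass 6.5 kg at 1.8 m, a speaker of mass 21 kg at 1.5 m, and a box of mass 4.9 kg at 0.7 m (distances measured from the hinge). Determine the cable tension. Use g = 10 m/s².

About the hinge:
Beam weight: 19 × 10 = 190 N down at 2.35 m → arm 2.35 m, τ = 190 × 2.35 = 446.5 N·m clockwise.
Lamp: 6.5 × 10 = 65 N down at 1.8 m → arm 1.8 m, τ = 65 × 1.8 = 117 N·m clockwise.
Speaker: 21 × 10 = 210 N down at 1.5 m → arm 1.5 m, τ = 210 × 1.5 = 315 N·m clockwise.
Box: 4.9 × 10 = 49 N down at 0.7 m → arm 0.7 m, τ = 49 × 0.7 = 34.3 N·m clockwise.
Total clockwise load moment = 912.8 N·m.
The cable tension T acts at 4.2 m; only its component perpendicular to the bar, T sinθ, produces torque. sin 60° = 0.866.
For rotational equilibrium, T × 4.2 × 0.866 = 912.8, so T = 912.8 / 3.637 = 251 N.

T ≈ 251 N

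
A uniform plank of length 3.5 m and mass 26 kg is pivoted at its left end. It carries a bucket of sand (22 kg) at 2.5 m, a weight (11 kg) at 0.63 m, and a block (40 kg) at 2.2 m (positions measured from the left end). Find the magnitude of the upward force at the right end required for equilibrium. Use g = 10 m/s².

Choose the left end as the axis so the unknown pivot reaction has zero arm there.
Beam weight: 26 × 10 = 260 N down at 1.75 m → arm 1.75 m, τ = 260 × 1.75 = 455 N·m clockwise.
Bucket of sand: 22 × 10 = 220 N down at 2.5 m → arm 2.5 m, τ = 220 × 2.5 = 550 N·m clockwise.
Weight: 11 × 10 = 110 N down at 0.63 m → arm 0.63 m, τ = 110 × 0.63 = 69.3 N·m clockwise.
Block: 40 × 10 = 400 N down at 2.2 m → arm 2.2 m, τ = 400 × 2.2 = 880 N·m clockwise.
Net moment of the loads = 1954 N·m clockwise.
The upward force F acts at the right end, arm 3.5 m, giving F × 3.5 counterclockwise.
Στ = 0 ⇒ F × 3.5 = 1954 ⇒ F = 1954 / 3.5 = 558 N.

F ≈ 558 N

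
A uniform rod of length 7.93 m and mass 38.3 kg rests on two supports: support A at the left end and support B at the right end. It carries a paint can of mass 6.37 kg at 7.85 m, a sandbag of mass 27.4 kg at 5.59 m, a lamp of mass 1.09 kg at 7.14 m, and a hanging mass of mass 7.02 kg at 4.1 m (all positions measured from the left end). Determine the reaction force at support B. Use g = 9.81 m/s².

Choose support A as the axis so its reaction then has zero moment arm.
Beam weight: 38.3 × 9.81 = 375.7 N down at 3.965 m → arm 3.965 m, τ = 375.7 × 3.965 = 1490 N·m clockwise.
Paint can: 6.37 × 9.81 = 62.49 N down at 7.85 m → arm 7.85 m, τ = 62.49 × 7.85 = 490.5 N·m clockwise.
Sandbag: 27.4 × 9.81 = 268.8 N down at 5.59 m → arm 5.59 m, τ = 268.8 × 5.59 = 1503 N·m clockwise.
Lamp: 1.09 × 9.81 = 10.69 N down at 7.14 m → arm 7.14 m, τ = 10.69 × 7.14 = 76.33 N·m clockwise.
Hanging mass: 7.02 × 9.81 = 68.87 N down at 4.1 m → arm 4.1 m, τ = 68.87 × 4.1 = 282.4 N·m clockwise.
Net load moment about support A = 3842 N·m clockwise.
Reaction R at support B is upward at 7.93 m, arm 7.93 m → moment R × 7.93 counterclockwise.
Στ = 0 ⇒ R × 7.93 = 3842 ⇒ R = 484 N.

R_B ≈ 484 N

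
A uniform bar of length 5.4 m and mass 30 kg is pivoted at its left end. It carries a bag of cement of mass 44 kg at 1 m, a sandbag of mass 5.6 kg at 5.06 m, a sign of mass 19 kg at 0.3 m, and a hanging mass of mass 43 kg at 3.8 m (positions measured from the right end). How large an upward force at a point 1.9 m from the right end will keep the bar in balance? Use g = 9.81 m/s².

Take moments about the left end.
Beam weight: 30 × 9.81 = 294.3 N down at 2.7 m → arm 2.7 m, τ = 294.3 × 2.7 = 794.6 N·m clockwise.
Bag of cement: 44 × 9.81 = 431.6 N down at 1 m → arm 4.4 m, τ = 431.6 × 4.4 = 1899 N·m clockwise.
Sandbag: 5.6 × 9.81 = 54.94 N down at 5.06 m → arm 0.34 m, τ = 54.94 × 0.34 = 18.68 N·m clockwise.
Sign: 19 × 9.81 = 186.4 N down at 0.3 m → arm 5.1 m, τ = 186.4 × 5.1 = 950.6 N·m clockwise.
Hanging mass: 43 × 9.81 = 421.8 N down at 3.8 m → arm 1.6 m, τ = 421.8 × 1.6 = 674.9 N·m clockwise.
Net moment of the loads = 4338 N·m clockwise.
The upward force F acts at a point 1.9 m from the right end, arm 3.5 m, giving F × 3.5 counterclockwise.
Στ = 0 ⇒ F × 3.5 = 4338 ⇒ F = 4338 / 3.5 = 1240 N.

F ≈ 1240 N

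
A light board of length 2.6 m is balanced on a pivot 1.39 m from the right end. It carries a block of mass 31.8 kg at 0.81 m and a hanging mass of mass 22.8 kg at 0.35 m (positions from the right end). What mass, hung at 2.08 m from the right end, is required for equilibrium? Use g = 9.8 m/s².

Taking torques about the pivot (at 1.39 m from the right end):
Block: 31.8 × 9.8 = 311.6 N down at 0.81 m → arm 0.58 m, τ = 311.6 × 0.58 = 180.7 N·m clockwise.
Hanging mass: 22.8 × 9.8 = 223.4 N down at 0.35 m → arm 1.04 m, τ = 223.4 × 1.04 = 232.3 N·m clockwise.
Net moment of known loads = 413 N·m clockwise.
An unknown mass m at 2.08 m has arm 0.69 m; its moment is m·g·0.69 counterclockwise.
Setting net torque to zero: m × 9.8 × 0.69 = 413 → m = 413 / (9.8 × 0.69) = 61.1 kg.

m ≈ 61.1 kg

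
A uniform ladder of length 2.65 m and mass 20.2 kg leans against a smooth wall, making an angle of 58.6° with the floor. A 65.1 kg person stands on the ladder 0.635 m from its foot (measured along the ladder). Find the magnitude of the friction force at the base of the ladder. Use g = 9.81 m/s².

f ≈ 154 N

Choose the foot of the ladder as the axis so the floor normal and friction both act there and drop out.
Ladder weight 20.2×9.81 = 198.2 N acts at 1.325 m along the ladder; its horizontal arm is 1.325·cos58.6° = 0.6903 m → τ = 136.8 N·m clockwise.
Person: 65.1×9.81 = 638.6 N at 0.635 m → arm 0.3308 m → τ = 211.2 N·m clockwise.
Wall normal N acts horizontally at the top; its moment arm is the height L sinθ = 2.65·sin58.6° = 2.262 m, counterclockwise.
For rotational equilibrium, N × 2.262 = 348, so N = 154 N.
ΣFx = 0: friction at the foot balances the wall's push, so f = N_wall = 154 N.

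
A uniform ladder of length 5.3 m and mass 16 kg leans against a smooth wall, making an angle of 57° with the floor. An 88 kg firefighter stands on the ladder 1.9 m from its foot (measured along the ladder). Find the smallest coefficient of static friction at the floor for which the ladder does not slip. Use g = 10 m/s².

μ_min ≈ 0.247

About the foot of the ladder:
Ladder weight 16×10 = 160 N acts at 2.65 m along the ladder; its horizontal arm is 2.65·cos57° = 1.443 m → τ = 230.9 N·m clockwise.
Firefighter: 88×10 = 880 N at 1.9 m → arm 1.035 m → τ = 910.8 N·m clockwise.
Wall normal N acts horizontally at the top; its moment arm is the height L sinθ = 5.3·sin57° = 4.445 m, counterclockwise.
Balancing moments: N × 4.445 = 1142, giving N = 256.9 N.
ΣFx = 0 ⇒ f = N_wall = 256.9 N. ΣFy = 0 ⇒ N_floor = 1040 N.
μ_min = f / N_floor = 256.9 / 1040 = 0.247.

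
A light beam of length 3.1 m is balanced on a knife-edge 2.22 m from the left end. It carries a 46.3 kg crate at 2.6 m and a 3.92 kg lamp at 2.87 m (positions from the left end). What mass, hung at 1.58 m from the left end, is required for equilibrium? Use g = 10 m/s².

Choose the knife-edge (at 2.22 m from the left end) as the axis so the support reaction has zero arm there.
Crate: 46.3 × 10 = 463 N down at 2.6 m → arm 0.38 m, τ = 463 × 0.38 = 175.9 N·m clockwise.
Lamp: 3.92 × 10 = 39.2 N down at 2.87 m → arm 0.65 m, τ = 39.2 × 0.65 = 25.48 N·m clockwise.
Net moment of known loads = 201.4 N·m clockwise.
An unknown mass m at 1.58 m has arm 0.64 m; its moment is m·g·0.64 counterclockwise.
For rotational equilibrium, m × 10 × 0.64 = 201.4, so m = 201.4 / (10 × 0.64) = 31.5 kg.

m ≈ 31.5 kg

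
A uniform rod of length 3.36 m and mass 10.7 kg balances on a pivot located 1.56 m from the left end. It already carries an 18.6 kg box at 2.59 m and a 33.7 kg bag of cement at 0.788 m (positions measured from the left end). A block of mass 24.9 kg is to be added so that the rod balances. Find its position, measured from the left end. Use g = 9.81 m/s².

x ≈ 1.78 m from the left end

Choose the pivot (at 1.56 m from the left end) as the axis so the support reaction has zero arm there.
Beam weight: 10.7 × 9.81 = 105 N down at 1.68 m → arm 0.12 m, τ = 105 × 0.12 = 12.6 N·m clockwise.
Box: 18.6 × 9.81 = 182.5 N down at 2.59 m → arm 1.03 m, τ = 182.5 × 1.03 = 188 N·m clockwise.
Bag of cement: 33.7 × 9.81 = 330.6 N down at 0.788 m → arm 0.772 m, τ = 330.6 × 0.772 = 255.2 N·m counterclockwise.
Net moment of existing loads = 54.6 N·m counterclockwise.
The block weighs 24.9 × 9.81 = 244.3 N and must supply an equal clockwise moment, so its lever arm about the pivot is 54.6 / 244.3 = 0.223 m.
That puts it at 1.56 + 0.223 = 1.78 m from the left end.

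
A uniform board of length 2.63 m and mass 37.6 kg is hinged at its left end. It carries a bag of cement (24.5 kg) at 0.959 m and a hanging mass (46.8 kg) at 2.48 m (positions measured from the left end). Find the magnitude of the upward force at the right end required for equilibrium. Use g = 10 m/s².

Choose the left end as the axis so the unknown pivot reaction has zero arm there.
Beam weight: 37.6 × 10 = 376 N down at 1.315 m → arm 1.315 m, τ = 376 × 1.315 = 494.4 N·m clockwise.
Bag of cement: 24.5 × 10 = 245 N down at 0.959 m → arm 0.959 m, τ = 245 × 0.959 = 235 N·m clockwise.
Hanging mass: 46.8 × 10 = 468 N down at 2.48 m → arm 2.48 m, τ = 468 × 2.48 = 1161 N·m clockwise.
Net moment of the loads = 1890 N·m clockwise.
The upward force F acts at the right end, arm 2.63 m, giving F × 2.63 counterclockwise.
Στ = 0 ⇒ F × 2.63 = 1890 ⇒ F = 1890 / 2.63 = 719 N.

F ≈ 719 N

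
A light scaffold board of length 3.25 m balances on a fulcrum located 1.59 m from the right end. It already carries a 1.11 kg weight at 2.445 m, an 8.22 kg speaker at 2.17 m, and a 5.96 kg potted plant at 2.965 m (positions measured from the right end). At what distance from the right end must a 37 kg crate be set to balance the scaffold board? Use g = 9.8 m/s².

x ≈ 1.21 m from the right end

Sum moments about the fulcrum (at 1.59 m from the right end) (the support reaction has zero arm there).
Weight: 1.11 × 9.8 = 10.88 N down at 2.445 m → arm 0.855 m, τ = 10.88 × 0.855 = 9.302 N·m counterclockwise.
Speaker: 8.22 × 9.8 = 80.56 N down at 2.17 m → arm 0.58 m, τ = 80.56 × 0.58 = 46.72 N·m counterclockwise.
Potted plant: 5.96 × 9.8 = 58.41 N down at 2.965 m → arm 1.375 m, τ = 58.41 × 1.375 = 80.31 N·m counterclockwise.
Net moment of existing loads = 136.3 N·m counterclockwise.
The crate weighs 37 × 9.8 = 362.6 N and must supply an equal clockwise moment, so its lever arm about the fulcrum is 136.3 / 362.6 = 0.376 m.
That puts it at 1.59 − 0.376 = 1.21 m from the right end.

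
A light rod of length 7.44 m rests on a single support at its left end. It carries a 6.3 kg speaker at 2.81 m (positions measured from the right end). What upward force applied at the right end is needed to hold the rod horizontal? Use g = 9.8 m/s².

F ≈ 38.4 N

Sum moments about the left end (the unknown pivot reaction has zero arm there).
Speaker: 6.3 × 9.8 = 61.74 N down at 2.81 m → arm 4.63 m, τ = 61.74 × 4.63 = 285.9 N·m clockwise.
Net moment of the loads = 285.9 N·m clockwise.
The upward force F acts at the right end, arm 7.44 m, giving F × 7.44 counterclockwise.
For rotational equilibrium, F × 7.44 = 285.9, so F = 285.9 / 7.44 = 38.4 N.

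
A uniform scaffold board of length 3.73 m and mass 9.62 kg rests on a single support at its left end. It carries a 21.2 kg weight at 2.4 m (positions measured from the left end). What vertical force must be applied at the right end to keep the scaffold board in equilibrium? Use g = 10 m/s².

Sum moments about the left end (the unknown pivot reaction has zero arm there).
Beam weight: 9.62 × 10 = 96.2 N down at 1.865 m → arm 1.865 m, τ = 96.2 × 1.865 = 179.4 N·m clockwise.
Weight: 21.2 × 10 = 212 N down at 2.4 m → arm 2.4 m, τ = 212 × 2.4 = 508.8 N·m clockwise.
Net moment of the loads = 688.2 N·m clockwise.
The upward force F acts at the right end, arm 3.73 m, giving F × 3.73 counterclockwise.
For rotational equilibrium, F × 3.73 = 688.2, so F = 688.2 / 3.73 = 185 N.

F ≈ 185 N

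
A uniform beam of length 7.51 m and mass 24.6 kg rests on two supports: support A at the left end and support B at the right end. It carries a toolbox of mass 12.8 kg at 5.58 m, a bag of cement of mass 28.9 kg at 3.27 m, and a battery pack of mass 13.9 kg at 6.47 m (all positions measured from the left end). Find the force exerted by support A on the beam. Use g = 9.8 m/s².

Take moments about support B.
Beam weight: 24.6 × 9.8 = 241.1 N down at 3.755 m → arm 3.755 m, τ = 241.1 × 3.755 = 905.3 N·m counterclockwise.
Toolbox: 12.8 × 9.8 = 125.4 N down at 5.58 m → arm 1.93 m, τ = 125.4 × 1.93 = 242 N·m counterclockwise.
Bag of cement: 28.9 × 9.8 = 283.2 N down at 3.27 m → arm 4.24 m, τ = 283.2 × 4.24 = 1201 N·m counterclockwise.
Battery pack: 13.9 × 9.8 = 136.2 N down at 6.47 m → arm 1.04 m, τ = 136.2 × 1.04 = 141.6 N·m counterclockwise.
Net load moment about support B = 2490 N·m counterclockwise.
Reaction R at support A is upward at 0 m, arm 7.51 m → moment R × 7.51 clockwise.
Setting net torque to zero: R × 7.51 = 2490 → R = 332 N.

R_A ≈ 332 N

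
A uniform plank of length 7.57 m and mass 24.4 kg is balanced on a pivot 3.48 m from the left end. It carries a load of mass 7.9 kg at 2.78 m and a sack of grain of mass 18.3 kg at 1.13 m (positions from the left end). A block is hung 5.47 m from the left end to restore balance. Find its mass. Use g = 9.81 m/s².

m ≈ 20.6 kg

Take moments about the pivot (at 3.48 m from the left end).
Beam weight: 24.4 × 9.81 = 239.4 N down at 3.785 m → arm 0.305 m, τ = 239.4 × 0.305 = 73.02 N·m clockwise.
Load: 7.9 × 9.81 = 77.5 N down at 2.78 m → arm 0.7 m, τ = 77.5 × 0.7 = 54.25 N·m counterclockwise.
Sack of grain: 18.3 × 9.81 = 179.5 N down at 1.13 m → arm 2.35 m, τ = 179.5 × 2.35 = 421.8 N·m counterclockwise.
Net moment of known loads = 403 N·m counterclockwise.
An unknown mass m at 5.47 m has arm 1.99 m; its moment is m·g·1.99 clockwise.
For rotational equilibrium, m × 9.81 × 1.99 = 403, so m = 403 / (9.81 × 1.99) = 20.6 kg.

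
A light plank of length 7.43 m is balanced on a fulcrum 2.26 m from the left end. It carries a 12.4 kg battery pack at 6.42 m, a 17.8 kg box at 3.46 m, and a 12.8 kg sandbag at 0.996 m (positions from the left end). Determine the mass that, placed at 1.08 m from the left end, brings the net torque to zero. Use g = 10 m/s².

m ≈ 48.1 kg

About the fulcrum (at 2.26 m from the left end):
Battery pack: 12.4 × 10 = 124 N down at 6.42 m → arm 4.16 m, τ = 124 × 4.16 = 515.8 N·m clockwise.
Box: 17.8 × 10 = 178 N down at 3.46 m → arm 1.2 m, τ = 178 × 1.2 = 213.6 N·m clockwise.
Sandbag: 12.8 × 10 = 128 N down at 0.996 m → arm 1.264 m, τ = 128 × 1.264 = 161.8 N·m counterclockwise.
Net moment of known loads = 567.6 N·m clockwise.
An unknown mass m at 1.08 m has arm 1.18 m; its moment is m·g·1.18 counterclockwise.
For rotational equilibrium, m × 10 × 1.18 = 567.6, so m = 567.6 / (10 × 1.18) = 48.1 kg.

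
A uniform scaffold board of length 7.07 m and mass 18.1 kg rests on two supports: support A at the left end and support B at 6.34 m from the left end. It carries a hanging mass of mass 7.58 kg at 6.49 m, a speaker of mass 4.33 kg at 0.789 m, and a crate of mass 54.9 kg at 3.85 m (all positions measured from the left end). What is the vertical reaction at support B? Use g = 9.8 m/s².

R_B ≈ 507 N

Taking torques about support A:
Beam weight: 18.1 × 9.8 = 177.4 N down at 3.535 m → arm 3.535 m, τ = 177.4 × 3.535 = 627.1 N·m clockwise.
Hanging mass: 7.58 × 9.8 = 74.28 N down at 6.49 m → arm 6.49 m, τ = 74.28 × 6.49 = 482.1 N·m clockwise.
Speaker: 4.33 × 9.8 = 42.43 N down at 0.789 m → arm 0.789 m, τ = 42.43 × 0.789 = 33.48 N·m clockwise.
Crate: 54.9 × 9.8 = 538 N down at 3.85 m → arm 3.85 m, τ = 538 × 3.85 = 2071 N·m clockwise.
Net load moment about support A = 3214 N·m clockwise.
Reaction R at support B is upward at 6.34 m, arm 6.34 m → moment R × 6.34 counterclockwise.
Στ = 0 ⇒ R × 6.34 = 3214 ⇒ R = 507 N.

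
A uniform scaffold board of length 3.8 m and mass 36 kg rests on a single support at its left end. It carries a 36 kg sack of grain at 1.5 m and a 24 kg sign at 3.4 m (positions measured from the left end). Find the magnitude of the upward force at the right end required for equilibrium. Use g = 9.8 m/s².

Take moments about the left end.
Beam weight: 36 × 9.8 = 352.8 N down at 1.9 m → arm 1.9 m, τ = 352.8 × 1.9 = 670.3 N·m clockwise.
Sack of grain: 36 × 9.8 = 352.8 N down at 1.5 m → arm 1.5 m, τ = 352.8 × 1.5 = 529.2 N·m clockwise.
Sign: 24 × 9.8 = 235.2 N down at 3.4 m → arm 3.4 m, τ = 235.2 × 3.4 = 799.7 N·m clockwise.
Net moment of the loads = 1999 N·m clockwise.
The upward force F acts at the right end, arm 3.8 m, giving F × 3.8 counterclockwise.
Balancing moments: F × 3.8 = 1999, giving F = 1999 / 3.8 = 526 N.

F ≈ 526 N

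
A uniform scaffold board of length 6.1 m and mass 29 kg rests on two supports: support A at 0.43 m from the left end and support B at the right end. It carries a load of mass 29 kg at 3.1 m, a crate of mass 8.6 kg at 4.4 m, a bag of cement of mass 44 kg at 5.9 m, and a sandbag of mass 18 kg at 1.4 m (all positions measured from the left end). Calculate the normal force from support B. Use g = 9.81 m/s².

R_B ≈ 771 N

Sum moments about support A (its reaction then has zero moment arm).
Beam weight: 29 × 9.81 = 284.5 N down at 3.05 m → arm 2.62 m, τ = 284.5 × 2.62 = 745.4 N·m clockwise.
Load: 29 × 9.81 = 284.5 N down at 3.1 m → arm 2.67 m, τ = 284.5 × 2.67 = 759.6 N·m clockwise.
Crate: 8.6 × 9.81 = 84.37 N down at 4.4 m → arm 3.97 m, τ = 84.37 × 3.97 = 334.9 N·m clockwise.
Bag of cement: 44 × 9.81 = 431.6 N down at 5.9 m → arm 5.47 m, τ = 431.6 × 5.47 = 2361 N·m clockwise.
Sandbag: 18 × 9.81 = 176.6 N down at 1.4 m → arm 0.97 m, τ = 176.6 × 0.97 = 171.3 N·m clockwise.
Net load moment about support A = 4372 N·m clockwise.
Reaction R at support B is upward at 6.1 m, arm 5.67 m → moment R × 5.67 counterclockwise.
Στ = 0 ⇒ R × 5.67 = 4372 ⇒ R = 771 N.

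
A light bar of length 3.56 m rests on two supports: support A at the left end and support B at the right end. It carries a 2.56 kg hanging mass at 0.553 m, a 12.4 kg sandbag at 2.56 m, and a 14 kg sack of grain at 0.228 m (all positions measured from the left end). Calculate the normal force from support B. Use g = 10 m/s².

R_B ≈ 102 N

Sum moments about support A (its reaction then has zero moment arm).
Hanging mass: 2.56 × 10 = 25.6 N down at 0.553 m → arm 0.553 m, τ = 25.6 × 0.553 = 14.16 N·m clockwise.
Sandbag: 12.4 × 10 = 124 N down at 2.56 m → arm 2.56 m, τ = 124 × 2.56 = 317.4 N·m clockwise.
Sack of grain: 14 × 10 = 140 N down at 0.228 m → arm 0.228 m, τ = 140 × 0.228 = 31.92 N·m clockwise.
Net load moment about support A = 363.5 N·m clockwise.
Reaction R at support B is upward at 3.56 m, arm 3.56 m → moment R × 3.56 counterclockwise.
Στ = 0 ⇒ R × 3.56 = 363.5 ⇒ R = 102 N.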